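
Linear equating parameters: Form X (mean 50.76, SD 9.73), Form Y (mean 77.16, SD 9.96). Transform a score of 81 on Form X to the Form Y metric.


slope = SD_Y / SD_X = 9.96 / 9.73 ~ 1.0236
intercept = mean_Y - slope * mean_X = 77.16 - (9.96 / 9.73) * 50.76 ~ 25.2001
Y = slope * X + intercept. To avoid rounding drift from the rounded slope/intercept, evaluate the equivalent form Y = mean_Y + SD_Y * (X - mean_X) / SD_X at full precision:
Y = 77.16 + 9.96 * (81 - 50.76) / 9.73
Y = 77.16 + 9.96 * 30.24 / 9.73
Y = 77.16 + 301.1904 / 9.73
Y = 77.16 + 30.9548
Y = 108.1148

108.1148


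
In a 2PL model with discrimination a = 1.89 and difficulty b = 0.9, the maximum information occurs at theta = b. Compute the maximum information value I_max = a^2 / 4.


For 2PL, max info at theta = b = 0.9
I_max = a^2 / 4 = 1.89^2 / 4
= 3.5721 / 4
I_max = 0.893

0.893


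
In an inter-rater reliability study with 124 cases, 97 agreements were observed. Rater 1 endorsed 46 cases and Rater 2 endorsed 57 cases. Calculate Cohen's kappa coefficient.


P_o = 97/124 = 0.782258
P_e = (46*57 + 78*67) / 15376 = 0.510406
kappa = (P_o - P_e) / (1 - P_e)
kappa = (0.782258 - 0.510406) / (1 - 0.510406)
kappa = 0.5553

0.5553


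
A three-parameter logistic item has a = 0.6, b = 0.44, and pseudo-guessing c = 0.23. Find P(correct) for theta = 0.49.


logit = 0.6*(0.49 - 0.44) = 0.03
P* = 1/(1 + exp(-0.03)) = 0.5075
P = 0.23 + (1 - 0.23) * 0.5075
P = 0.6208

0.6208


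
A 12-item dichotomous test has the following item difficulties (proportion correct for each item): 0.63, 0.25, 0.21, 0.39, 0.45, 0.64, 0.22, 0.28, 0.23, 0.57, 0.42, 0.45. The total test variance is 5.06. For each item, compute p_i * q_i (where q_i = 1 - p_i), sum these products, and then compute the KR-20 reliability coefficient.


For each item, compute p_i * q_i:
  Item 1: 0.63 * 0.37 = 0.2331
  Item 2: 0.25 * 0.75 = 0.1875
  Item 3: 0.21 * 0.79 = 0.1659
  Item 4: 0.39 * 0.61 = 0.2379
  Item 5: 0.45 * 0.55 = 0.2475
  Item 6: 0.64 * 0.36 = 0.2304
  Item 7: 0.22 * 0.78 = 0.1716
  Item 8: 0.28 * 0.72 = 0.2016
  Item 9: 0.23 * 0.77 = 0.1771
  Item 10: 0.57 * 0.43 = 0.2451
  Item 11: 0.42 * 0.58 = 0.2436
  Item 12: 0.45 * 0.55 = 0.2475
Sum(p_i * q_i) = 0.2331 + 0.1875 + 0.1659 + 0.2379 + 0.2475 + 0.2304 + 0.1716 + 0.2016 + 0.1771 + 0.2451 + 0.2436 + 0.2475 = 2.5888
KR-20 = (k/(k-1)) * (1 - Sum(p_i*q_i) / Var_total)
= (12/11) * (1 - 2.5888/5.06)
= 1.0909 * 0.4884
KR-20 = 0.5328

0.5328


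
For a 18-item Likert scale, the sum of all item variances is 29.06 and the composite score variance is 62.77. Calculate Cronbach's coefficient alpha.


alpha = (k/(k-1)) * (1 - sum(si^2)/s_total^2)
= (18/17) * (1 - 29.06/62.77)
alpha = 0.5686

0.5686


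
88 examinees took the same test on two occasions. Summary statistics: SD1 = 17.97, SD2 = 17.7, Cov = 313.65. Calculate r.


r = cov(X,Y) / (SD_X * SD_Y)
r = 313.65 / (17.97 * 17.7)
r = 313.65 / 318.069
r = 0.9861

0.9861


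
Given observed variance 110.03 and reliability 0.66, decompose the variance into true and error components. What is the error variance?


var_true = rxx * var_obs = 0.66 * 110.03 = 72.6198
var_error = var_obs - var_true
var_error = 110.03 - 72.6198
var_error = 37.4102

37.4102


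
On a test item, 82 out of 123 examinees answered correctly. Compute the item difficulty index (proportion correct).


Item difficulty p = number correct / total examinees
p = 82 / 123
p = 0.6667

0.6667


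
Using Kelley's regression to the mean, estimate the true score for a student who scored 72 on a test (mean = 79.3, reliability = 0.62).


T_est = rxx * X + (1 - rxx) * mean
T_est = 0.62 * 72 + 0.38 * 79.3
T_est = 44.64 + 30.134
T_est = 74.774

74.774


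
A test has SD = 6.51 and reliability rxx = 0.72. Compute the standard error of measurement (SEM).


SEM = SD * sqrt(1 - rxx)
SEM = 6.51 * sqrt(1 - 0.72)
SEM = 6.51 * sqrt(0.28) = 6.51 * 0.52915
SEM = 3.4448

3.4448


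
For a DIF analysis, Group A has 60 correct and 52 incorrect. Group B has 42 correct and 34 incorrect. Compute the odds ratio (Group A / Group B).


Odds_A = 60/52 = 1.1538
Odds_B = 42/34 = 1.2353
OR = Odds_A / Odds_B = 1.1538 / 1.2353
Exactly, OR = (60 * 34) / (52 * 42) = 2040 / 2184
OR = 0.9341

0.9341


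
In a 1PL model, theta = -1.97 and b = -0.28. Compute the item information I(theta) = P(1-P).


P = 1/(1+exp(-(-1.97--0.28))) = 0.1558
I = P*(1-P) = 0.1558 * 0.8442
I = 0.1315

0.1315


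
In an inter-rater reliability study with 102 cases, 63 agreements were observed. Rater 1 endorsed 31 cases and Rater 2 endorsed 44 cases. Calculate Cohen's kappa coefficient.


P_o = 63/102 = 0.617647
P_e = (31*44 + 71*58) / 10404 = 0.526913
kappa = (P_o - P_e) / (1 - P_e)
kappa = (0.617647 - 0.526913) / (1 - 0.526913)
kappa = 0.1918

0.1918


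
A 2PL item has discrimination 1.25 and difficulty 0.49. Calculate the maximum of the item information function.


For 2PL, max info at theta = b = 0.49
I_max = a^2 / 4 = 1.25^2 / 4
= 1.5625 / 4
I_max = 0.3906

0.3906


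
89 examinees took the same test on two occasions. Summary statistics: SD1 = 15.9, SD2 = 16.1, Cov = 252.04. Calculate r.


r = cov(X,Y) / (SD_X * SD_Y)
r = 252.04 / (15.9 * 16.1)
r = 252.04 / 255.99
r = 0.9846

0.9846


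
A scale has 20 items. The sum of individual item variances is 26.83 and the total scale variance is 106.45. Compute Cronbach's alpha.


alpha = (k/(k-1)) * (1 - sum(si^2)/s_total^2)
= (20/19) * (1 - 26.83/106.45)
alpha = 0.7873

0.7873


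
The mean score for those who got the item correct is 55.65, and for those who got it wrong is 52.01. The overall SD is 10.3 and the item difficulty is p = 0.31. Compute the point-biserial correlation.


q = 1 - p = 0.69
rpb = ((M1 - M0) / SD) * sqrt(p * q)
rpb = ((55.65 - 52.01) / 10.3) * sqrt(0.31 * 0.69)
rpb = 0.1634

0.1634


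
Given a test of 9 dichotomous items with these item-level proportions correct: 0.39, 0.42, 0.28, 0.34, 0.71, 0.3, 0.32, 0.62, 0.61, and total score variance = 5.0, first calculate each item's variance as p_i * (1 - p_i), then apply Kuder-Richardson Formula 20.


For each item, compute p_i * q_i:
  Item 1: 0.39 * 0.61 = 0.2379
  Item 2: 0.42 * 0.58 = 0.2436
  Item 3: 0.28 * 0.72 = 0.2016
  Item 4: 0.34 * 0.66 = 0.2244
  Item 5: 0.71 * 0.29 = 0.2059
  Item 6: 0.3 * 0.7 = 0.21
  Item 7: 0.32 * 0.68 = 0.2176
  Item 8: 0.62 * 0.38 = 0.2356
  Item 9: 0.61 * 0.39 = 0.2379
Sum(p_i * q_i) = 0.2379 + 0.2436 + 0.2016 + 0.2244 + 0.2059 + 0.21 + 0.2176 + 0.2356 + 0.2379 = 2.0145
KR-20 = (k/(k-1)) * (1 - Sum(p_i*q_i) / Var_total)
= (9/8) * (1 - 2.0145/5.0)
= 1.125 * 0.5971
KR-20 = 0.6717

0.6717


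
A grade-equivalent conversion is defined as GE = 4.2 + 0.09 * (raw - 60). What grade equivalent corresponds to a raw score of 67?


raw - median = 67 - 60 = 7
slope * diff = 0.09 * 7 = 0.63
GE = 4.2 + 0.63
GE = 4.83

4.83


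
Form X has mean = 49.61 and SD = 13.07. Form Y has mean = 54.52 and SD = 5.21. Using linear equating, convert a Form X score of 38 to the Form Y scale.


slope = SD_Y / SD_X = 5.21 / 13.07 ~ 0.3986
intercept = mean_Y - slope * mean_X = 54.52 - (5.21 / 13.07) * 49.61 ~ 34.7443
Y = slope * X + intercept. To avoid rounding drift from the rounded slope/intercept, evaluate the equivalent form Y = mean_Y + SD_Y * (X - mean_X) / SD_X at full precision:
Y = 54.52 + 5.21 * (38 - 49.61) / 13.07
Y = 54.52 - 5.21 * 11.61 / 13.07
Y = 54.52 - 60.4881 / 13.07
Y = 54.52 - 4.628
Y = 49.892

49.892


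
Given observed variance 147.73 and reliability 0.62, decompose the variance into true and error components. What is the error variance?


var_true = rxx * var_obs = 0.62 * 147.73 = 91.5926
var_error = var_obs - var_true
var_error = 147.73 - 91.5926
var_error = 56.1374

56.1374


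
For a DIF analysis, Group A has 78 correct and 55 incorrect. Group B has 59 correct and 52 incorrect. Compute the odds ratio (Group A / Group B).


Odds_A = 78/55 = 1.4182
Odds_B = 59/52 = 1.1346
OR = Odds_A / Odds_B = 1.4182 / 1.1346
Exactly, OR = (78 * 52) / (55 * 59) = 4056 / 3245
OR = 1.2499

1.2499


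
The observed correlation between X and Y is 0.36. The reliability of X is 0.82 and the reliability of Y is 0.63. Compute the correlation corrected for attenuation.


r_corrected = rxy / sqrt(rxx * ryy)
= 0.36 / sqrt(0.82 * 0.63)
= 0.36 / sqrt(0.5166)
= 0.36 / 0.718749
r_corrected = 0.5009

0.5009


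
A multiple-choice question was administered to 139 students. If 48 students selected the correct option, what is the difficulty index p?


Item difficulty p = number correct / total examinees
p = 48 / 139
p = 0.3453

0.3453


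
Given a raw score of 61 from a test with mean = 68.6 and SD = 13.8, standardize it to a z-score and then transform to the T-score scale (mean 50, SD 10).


z = (X - mean) / SD = (61 - 68.6) / 13.8
z = -7.6 / 13.8
z = -0.5507
T-score = T = 50 + 10z
Carry z at full precision (z = -7.6 / 13.8) into the conversion:
T-score = 50 + 10 * (-7.6 / 13.8) = 50 + -76 / 13.8
T-score = 50 + -5.5072
T-score = 44.4928

44.4928


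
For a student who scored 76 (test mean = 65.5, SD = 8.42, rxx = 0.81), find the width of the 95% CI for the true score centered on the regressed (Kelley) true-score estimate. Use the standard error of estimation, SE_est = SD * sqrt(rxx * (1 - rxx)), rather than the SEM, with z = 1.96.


True score estimate = 0.81*76 + 0.19*65.5 = 74.005
SE_est = SD * sqrt(rxx * (1 - rxx)) = 8.42 * sqrt(0.81 * 0.19) = 8.42 * sqrt(0.1539) = 3.303174
CI = T_est +/- z * SE_est, so width = 2 * z * SE_est = 2 * 1.96 * 3.303174
Width = 12.9484

12.9484


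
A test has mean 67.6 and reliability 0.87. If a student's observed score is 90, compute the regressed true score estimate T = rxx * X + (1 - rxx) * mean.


T_est = rxx * X + (1 - rxx) * mean
T_est = 0.87 * 90 + 0.13 * 67.6
T_est = 78.3 + 8.788
T_est = 87.088

87.088


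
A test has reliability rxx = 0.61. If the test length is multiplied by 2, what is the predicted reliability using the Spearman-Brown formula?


r_new = (n * rxx) / (1 + (n-1) * rxx)
r_new = (2 * 0.61) / (1 + 1 * 0.61)
r_new = 1.22 / 1.61
r_new = 0.7578

0.7578


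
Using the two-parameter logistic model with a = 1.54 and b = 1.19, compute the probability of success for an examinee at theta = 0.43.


a*(theta - b) = 1.54 * (0.43 - 1.19) = -1.1704
exp(--1.1704) = 3.2233
P = 1 / (1 + 3.2233)
P = 0.2368

0.2368


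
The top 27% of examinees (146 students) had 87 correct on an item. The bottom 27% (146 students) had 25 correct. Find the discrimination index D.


p_upper = 87/146 = 0.5959
p_lower = 25/146 = 0.1712
D = 0.5959 - 0.1712 = 0.4247

0.4247


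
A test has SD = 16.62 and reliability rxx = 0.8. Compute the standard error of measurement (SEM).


SEM = SD * sqrt(1 - rxx)
SEM = 16.62 * sqrt(1 - 0.8)
SEM = 16.62 * sqrt(0.2) = 16.62 * 0.447214
SEM = 7.4327

7.4327


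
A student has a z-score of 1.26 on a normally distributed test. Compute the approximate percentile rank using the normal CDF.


CDF(z) = 0.5 * (1 + erf(z/sqrt(2)))
erf(0.891) = 0.7923
CDF = 0.8962
Percentile rank = 0.8962 * 100 = 89.62

89.62


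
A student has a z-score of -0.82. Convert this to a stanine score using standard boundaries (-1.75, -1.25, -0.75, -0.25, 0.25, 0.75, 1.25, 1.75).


Stanine boundaries: [-1.75, -1.25, -0.75, -0.25, 0.25, 0.75, 1.25, 1.75]
z = -0.82
Check each boundary:
  z >= -1.75 -> could be stanine 2
  z >= -1.25 -> could be stanine 3
  z < -0.75
  z < -0.25
  z < 0.25
  z < 0.75
  z < 1.25
  z < 1.75
Highest qualifying boundary gives stanine = 3

3


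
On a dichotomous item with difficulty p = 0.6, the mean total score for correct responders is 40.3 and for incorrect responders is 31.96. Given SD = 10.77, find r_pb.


q = 1 - p = 0.4
rpb = ((M1 - M0) / SD) * sqrt(p * q)
rpb = ((40.3 - 31.96) / 10.77) * sqrt(0.6 * 0.4)
rpb = 0.3794

0.3794


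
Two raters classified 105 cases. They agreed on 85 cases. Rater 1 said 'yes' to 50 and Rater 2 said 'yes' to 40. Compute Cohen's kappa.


P_o = 85/105 = 0.809524
P_e = (50*40 + 55*65) / 11025 = 0.505669
kappa = (P_o - P_e) / (1 - P_e)
kappa = (0.809524 - 0.505669) / (1 - 0.505669)
kappa = 0.6147

0.6147


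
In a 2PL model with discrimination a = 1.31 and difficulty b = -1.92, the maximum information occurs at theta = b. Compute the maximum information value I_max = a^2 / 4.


For 2PL, max info at theta = b = -1.92
I_max = a^2 / 4 = 1.31^2 / 4
= 1.7161 / 4
I_max = 0.429

0.429


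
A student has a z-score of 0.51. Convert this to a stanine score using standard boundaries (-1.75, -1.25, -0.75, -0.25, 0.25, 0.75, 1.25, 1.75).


Stanine boundaries: [-1.75, -1.25, -0.75, -0.25, 0.25, 0.75, 1.25, 1.75]
z = 0.51
Check each boundary:
  z >= -1.75 -> could be stanine 2
  z >= -1.25 -> could be stanine 3
  z >= -0.75 -> could be stanine 4
  z >= -0.25 -> could be stanine 5
  z >= 0.25 -> could be stanine 6
  z < 0.75
  z < 1.25
  z < 1.75
Highest qualifying boundary gives stanine = 6

6


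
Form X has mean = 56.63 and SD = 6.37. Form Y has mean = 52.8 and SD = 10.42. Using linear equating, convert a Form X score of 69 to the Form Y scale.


slope = SD_Y / SD_X = 10.42 / 6.37 ~ 1.6358
intercept = mean_Y - slope * mean_X = 52.8 - (10.42 / 6.37) * 56.63 ~ -39.8349
Y = slope * X + intercept. To avoid rounding drift from the rounded slope/intercept, evaluate the equivalent form Y = mean_Y + SD_Y * (X - mean_X) / SD_X at full precision:
Y = 52.8 + 10.42 * (69 - 56.63) / 6.37
Y = 52.8 + 10.42 * 12.37 / 6.37
Y = 52.8 + 128.8954 / 6.37
Y = 52.8 + 20.2348
Y = 73.0348

73.0348


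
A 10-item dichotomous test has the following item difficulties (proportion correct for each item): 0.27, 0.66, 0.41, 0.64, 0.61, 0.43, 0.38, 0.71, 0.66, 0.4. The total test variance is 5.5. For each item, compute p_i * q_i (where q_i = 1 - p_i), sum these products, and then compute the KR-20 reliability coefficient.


For each item, compute p_i * q_i:
  Item 1: 0.27 * 0.73 = 0.1971
  Item 2: 0.66 * 0.34 = 0.2244
  Item 3: 0.41 * 0.59 = 0.2419
  Item 4: 0.64 * 0.36 = 0.2304
  Item 5: 0.61 * 0.39 = 0.2379
  Item 6: 0.43 * 0.57 = 0.2451
  Item 7: 0.38 * 0.62 = 0.2356
  Item 8: 0.71 * 0.29 = 0.2059
  Item 9: 0.66 * 0.34 = 0.2244
  Item 10: 0.4 * 0.6 = 0.24
Sum(p_i * q_i) = 0.1971 + 0.2244 + 0.2419 + 0.2304 + 0.2379 + 0.2451 + 0.2356 + 0.2059 + 0.2244 + 0.24 = 2.2827
KR-20 = (k/(k-1)) * (1 - Sum(p_i*q_i) / Var_total)
= (10/9) * (1 - 2.2827/5.5)
= 1.1111 * 0.585
KR-20 = 0.65

0.65


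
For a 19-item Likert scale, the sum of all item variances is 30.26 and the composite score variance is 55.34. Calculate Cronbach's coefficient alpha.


alpha = (k/(k-1)) * (1 - sum(si^2)/s_total^2)
= (19/18) * (1 - 30.26/55.34)
alpha = 0.4784

0.4784


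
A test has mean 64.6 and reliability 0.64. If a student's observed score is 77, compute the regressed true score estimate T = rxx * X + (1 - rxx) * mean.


T_est = rxx * X + (1 - rxx) * mean
T_est = 0.64 * 77 + 0.36 * 64.6
T_est = 49.28 + 23.256
T_est = 72.536

72.536


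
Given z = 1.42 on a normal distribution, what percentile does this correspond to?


CDF(z) = 0.5 * (1 + erf(z/sqrt(2)))
erf(1.0041) = 0.8444
CDF = 0.9222
Percentile rank = 0.9222 * 100 = 92.22

92.22


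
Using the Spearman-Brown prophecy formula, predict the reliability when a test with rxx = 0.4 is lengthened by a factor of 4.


r_new = (n * rxx) / (1 + (n-1) * rxx)
r_new = (4 * 0.4) / (1 + 3 * 0.4)
r_new = 1.6 / 2.2
r_new = 0.7273

0.7273


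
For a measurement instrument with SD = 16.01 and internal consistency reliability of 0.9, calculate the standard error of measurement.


SEM = SD * sqrt(1 - rxx)
SEM = 16.01 * sqrt(1 - 0.9)
SEM = 16.01 * sqrt(0.1) = 16.01 * 0.316228
SEM = 5.0628

5.0628


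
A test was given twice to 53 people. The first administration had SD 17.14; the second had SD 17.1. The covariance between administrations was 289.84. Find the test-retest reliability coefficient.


r = cov(X,Y) / (SD_X * SD_Y)
r = 289.84 / (17.14 * 17.1)
r = 289.84 / 293.094
r = 0.9889

0.9889


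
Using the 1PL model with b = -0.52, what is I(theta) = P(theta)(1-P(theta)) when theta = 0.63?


P = 1/(1+exp(-(0.63--0.52))) = 0.7595
I = P*(1-P) = 0.7595 * 0.2405
I = 0.1827

0.1827


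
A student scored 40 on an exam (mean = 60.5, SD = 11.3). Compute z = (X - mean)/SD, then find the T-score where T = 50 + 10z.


z = (X - mean) / SD = (40 - 60.5) / 11.3
z = -20.5 / 11.3
z = -1.8142
T-score = T = 50 + 10z
Carry z at full precision (z = -20.5 / 11.3) into the conversion:
T-score = 50 + 10 * (-20.5 / 11.3) = 50 + -205 / 11.3
T-score = 50 + -18.1416
T-score = 31.8584

31.8584


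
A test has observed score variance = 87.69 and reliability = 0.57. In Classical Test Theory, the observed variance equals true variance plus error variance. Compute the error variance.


var_true = rxx * var_obs = 0.57 * 87.69 = 49.9833
var_error = var_obs - var_true
var_error = 87.69 - 49.9833
var_error = 37.7067

37.7067


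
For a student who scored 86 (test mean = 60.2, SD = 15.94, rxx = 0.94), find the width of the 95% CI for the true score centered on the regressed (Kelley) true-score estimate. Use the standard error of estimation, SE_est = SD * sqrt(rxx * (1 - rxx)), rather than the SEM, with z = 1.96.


True score estimate = 0.94*86 + 0.06*60.2 = 84.452
SE_est = SD * sqrt(rxx * (1 - rxx)) = 15.94 * sqrt(0.94 * 0.06) = 15.94 * sqrt(0.0564) = 3.78554
CI = T_est +/- z * SE_est, so width = 2 * z * SE_est = 2 * 1.96 * 3.78554
Width = 14.8393

14.8393


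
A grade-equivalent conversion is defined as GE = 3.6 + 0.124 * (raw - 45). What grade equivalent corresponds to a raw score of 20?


raw - median = 20 - 45 = -25
slope * diff = 0.124 * -25 = -3.1
GE = 3.6 + -3.1
GE = 0.5

0.5


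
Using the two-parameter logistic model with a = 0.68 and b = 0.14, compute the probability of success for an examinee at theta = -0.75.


a*(theta - b) = 0.68 * (-0.75 - 0.14) = -0.6052
exp(--0.6052) = 1.8316
P = 1 / (1 + 1.8316)
P = 0.3532

0.3532


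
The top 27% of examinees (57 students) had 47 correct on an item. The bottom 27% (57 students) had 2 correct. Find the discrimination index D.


p_upper = 47/57 = 0.8246
p_lower = 2/57 = 0.0351
D = 0.8246 - 0.0351 = 0.7895

0.7895


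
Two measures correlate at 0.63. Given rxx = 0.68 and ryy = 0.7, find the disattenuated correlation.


r_corrected = rxy / sqrt(rxx * ryy)
= 0.63 / sqrt(0.68 * 0.7)
= 0.63 / sqrt(0.476)
= 0.63 / 0.689928
r_corrected = 0.9131

0.9131


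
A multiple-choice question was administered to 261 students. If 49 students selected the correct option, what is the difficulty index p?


Item difficulty p = number correct / total examinees
p = 49 / 261
p = 0.1877

0.1877


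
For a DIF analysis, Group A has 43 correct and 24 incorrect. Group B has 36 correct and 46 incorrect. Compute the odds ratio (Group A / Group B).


Odds_A = 43/24 = 1.7917
Odds_B = 36/46 = 0.7826
OR = Odds_A / Odds_B = 1.7917 / 0.7826
Exactly, OR = (43 * 46) / (24 * 36) = 1978 / 864
OR = 2.2894

2.2894


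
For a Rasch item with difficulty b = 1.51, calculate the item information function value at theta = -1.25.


P = 1/(1+exp(-(-1.25-1.51))) = 0.0595
I = P*(1-P) = 0.0595 * 0.9405
I = 0.056

0.056


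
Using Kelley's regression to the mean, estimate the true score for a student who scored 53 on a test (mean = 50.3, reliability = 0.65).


T_est = rxx * X + (1 - rxx) * mean
T_est = 0.65 * 53 + 0.35 * 50.3
T_est = 34.45 + 17.605
T_est = 52.055

52.055


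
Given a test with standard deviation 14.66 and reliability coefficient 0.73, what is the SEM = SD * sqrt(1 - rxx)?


SEM = SD * sqrt(1 - rxx)
SEM = 14.66 * sqrt(1 - 0.73)
SEM = 14.66 * sqrt(0.27) = 14.66 * 0.519615
SEM = 7.6176

7.6176


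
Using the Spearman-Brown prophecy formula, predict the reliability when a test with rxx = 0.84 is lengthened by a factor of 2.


r_new = (n * rxx) / (1 + (n-1) * rxx)
r_new = (2 * 0.84) / (1 + 1 * 0.84)
r_new = 1.68 / 1.84
r_new = 0.913

0.913


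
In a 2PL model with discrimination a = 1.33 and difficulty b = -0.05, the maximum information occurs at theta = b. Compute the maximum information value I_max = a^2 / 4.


For 2PL, max info at theta = b = -0.05
I_max = a^2 / 4 = 1.33^2 / 4
= 1.7689 / 4
I_max = 0.4422

0.4422


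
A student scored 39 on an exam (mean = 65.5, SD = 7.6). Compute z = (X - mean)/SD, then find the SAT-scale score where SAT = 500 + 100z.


z = (X - mean) / SD = (39 - 65.5) / 7.6
z = -26.5 / 7.6
z = -3.4868
SAT-scale = SAT = 500 + 100z
Carry z at full precision (z = -26.5 / 7.6) into the conversion:
SAT-scale = 500 + 100 * (-26.5 / 7.6) = 500 + -2650 / 7.6
SAT-scale = 500 + -348.6842
SAT-scale = 151.3158

151.3158


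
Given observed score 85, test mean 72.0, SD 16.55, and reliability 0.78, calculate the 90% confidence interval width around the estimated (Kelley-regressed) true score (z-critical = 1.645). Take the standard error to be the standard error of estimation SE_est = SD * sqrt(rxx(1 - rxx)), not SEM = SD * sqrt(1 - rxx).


True score estimate = 0.78*85 + 0.22*72.0 = 82.14
SE_est = SD * sqrt(rxx * (1 - rxx)) = 16.55 * sqrt(0.78 * 0.22) = 16.55 * sqrt(0.1716) = 6.855776
CI = T_est +/- z * SE_est, so width = 2 * z * SE_est = 2 * 1.645 * 6.855776
Width = 22.5555

22.5555


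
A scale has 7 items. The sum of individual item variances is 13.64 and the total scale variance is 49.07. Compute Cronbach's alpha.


alpha = (k/(k-1)) * (1 - sum(si^2)/s_total^2)
= (7/6) * (1 - 13.64/49.07)
alpha = 0.8424

0.8424


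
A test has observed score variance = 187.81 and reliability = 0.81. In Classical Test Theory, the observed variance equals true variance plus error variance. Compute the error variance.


var_true = rxx * var_obs = 0.81 * 187.81 = 152.1261
var_error = var_obs - var_true
var_error = 187.81 - 152.1261
var_error = 35.6839

35.6839


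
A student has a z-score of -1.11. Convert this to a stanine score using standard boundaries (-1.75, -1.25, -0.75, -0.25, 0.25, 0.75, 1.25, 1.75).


Stanine boundaries: [-1.75, -1.25, -0.75, -0.25, 0.25, 0.75, 1.25, 1.75]
z = -1.11
Check each boundary:
  z >= -1.75 -> could be stanine 2
  z >= -1.25 -> could be stanine 3
  z < -0.75
  z < -0.25
  z < 0.25
  z < 0.75
  z < 1.25
  z < 1.75
Highest qualifying boundary gives stanine = 3

3


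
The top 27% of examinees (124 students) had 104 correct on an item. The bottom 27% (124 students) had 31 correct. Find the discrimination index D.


p_upper = 104/124 = 0.8387
p_lower = 31/124 = 0.25
D = 0.8387 - 0.25 = 0.5887

0.5887


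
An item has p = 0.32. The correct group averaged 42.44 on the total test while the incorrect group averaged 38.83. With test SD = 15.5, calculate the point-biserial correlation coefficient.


q = 1 - p = 0.68
rpb = ((M1 - M0) / SD) * sqrt(p * q)
rpb = ((42.44 - 38.83) / 15.5) * sqrt(0.32 * 0.68)
rpb = 0.1086

0.1086


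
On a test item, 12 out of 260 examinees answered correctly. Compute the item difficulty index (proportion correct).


Item difficulty p = number correct / total examinees
p = 12 / 260
p = 0.0462

0.0462


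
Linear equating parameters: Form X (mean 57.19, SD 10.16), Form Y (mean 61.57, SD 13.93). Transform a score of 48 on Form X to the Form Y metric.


slope = SD_Y / SD_X = 13.93 / 10.16 ~ 1.3711
intercept = mean_Y - slope * mean_X = 61.57 - (13.93 / 10.16) * 57.19 ~ -16.8411
Y = slope * X + intercept. To avoid rounding drift from the rounded slope/intercept, evaluate the equivalent form Y = mean_Y + SD_Y * (X - mean_X) / SD_X at full precision:
Y = 61.57 + 13.93 * (48 - 57.19) / 10.16
Y = 61.57 - 13.93 * 9.19 / 10.16
Y = 61.57 - 128.0167 / 10.16
Y = 61.57 - 12.6001
Y = 48.9699

48.9699


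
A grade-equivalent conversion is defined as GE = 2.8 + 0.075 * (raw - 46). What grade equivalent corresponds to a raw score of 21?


raw - median = 21 - 46 = -25
slope * diff = 0.075 * -25 = -1.875
GE = 2.8 + -1.875
GE = 0.925

0.925


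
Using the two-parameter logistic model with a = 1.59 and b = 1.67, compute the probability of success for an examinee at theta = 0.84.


a*(theta - b) = 1.59 * (0.84 - 1.67) = -1.3197
exp(--1.3197) = 3.7423
P = 1 / (1 + 3.7423)
P = 0.2109

0.2109


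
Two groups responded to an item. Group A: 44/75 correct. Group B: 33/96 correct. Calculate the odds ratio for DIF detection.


Odds_A = 44/31 = 1.4194
Odds_B = 33/63 = 0.5238
OR = Odds_A / Odds_B = 1.4194 / 0.5238
Exactly, OR = (44 * 63) / (31 * 33) = 2772 / 1023
OR = 2.7097

2.7097


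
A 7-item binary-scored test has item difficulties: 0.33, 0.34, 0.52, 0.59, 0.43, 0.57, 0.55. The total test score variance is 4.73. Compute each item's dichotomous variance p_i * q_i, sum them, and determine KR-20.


For each item, compute p_i * q_i:
  Item 1: 0.33 * 0.67 = 0.2211
  Item 2: 0.34 * 0.66 = 0.2244
  Item 3: 0.52 * 0.48 = 0.2496
  Item 4: 0.59 * 0.41 = 0.2419
  Item 5: 0.43 * 0.57 = 0.2451
  Item 6: 0.57 * 0.43 = 0.2451
  Item 7: 0.55 * 0.45 = 0.2475
Sum(p_i * q_i) = 0.2211 + 0.2244 + 0.2496 + 0.2419 + 0.2451 + 0.2451 + 0.2475 = 1.6747
KR-20 = (k/(k-1)) * (1 - Sum(p_i*q_i) / Var_total)
= (7/6) * (1 - 1.6747/4.73)
= 1.1667 * 0.6459
KR-20 = 0.7536

0.7536


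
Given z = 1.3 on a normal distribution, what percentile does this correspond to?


CDF(z) = 0.5 * (1 + erf(z/sqrt(2)))
erf(0.9192) = 0.8064
CDF = 0.9032
Percentile rank = 0.9032 * 100 = 90.32

90.32


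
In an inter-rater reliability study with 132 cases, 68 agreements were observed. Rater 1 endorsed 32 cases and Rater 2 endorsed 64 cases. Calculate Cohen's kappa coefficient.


P_o = 68/132 = 0.515152
P_e = (32*64 + 100*68) / 17424 = 0.507805
kappa = (P_o - P_e) / (1 - P_e)
kappa = (0.515152 - 0.507805) / (1 - 0.507805)
kappa = 0.0149

0.0149


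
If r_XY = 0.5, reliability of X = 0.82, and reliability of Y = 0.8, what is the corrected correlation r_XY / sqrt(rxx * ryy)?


r_corrected = rxy / sqrt(rxx * ryy)
= 0.5 / sqrt(0.82 * 0.8)
= 0.5 / sqrt(0.656)
= 0.5 / 0.809938
r_corrected = 0.6173

0.6173


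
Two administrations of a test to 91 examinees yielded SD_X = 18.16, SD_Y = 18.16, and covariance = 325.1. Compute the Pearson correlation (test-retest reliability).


r = cov(X,Y) / (SD_X * SD_Y)
r = 325.1 / (18.16 * 18.16)
r = 325.1 / 329.7856
r = 0.9858

0.9858


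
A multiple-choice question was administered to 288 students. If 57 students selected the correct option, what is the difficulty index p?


Item difficulty p = number correct / total examinees
p = 57 / 288
p = 0.1979

0.1979


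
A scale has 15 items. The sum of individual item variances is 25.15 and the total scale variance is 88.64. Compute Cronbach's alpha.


alpha = (k/(k-1)) * (1 - sum(si^2)/s_total^2)
= (15/14) * (1 - 25.15/88.64)
alpha = 0.7674

0.7674


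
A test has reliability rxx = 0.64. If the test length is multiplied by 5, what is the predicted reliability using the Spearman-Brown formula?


r_new = (n * rxx) / (1 + (n-1) * rxx)
r_new = (5 * 0.64) / (1 + 4 * 0.64)
r_new = 3.2 / 3.56
r_new = 0.8989

0.8989


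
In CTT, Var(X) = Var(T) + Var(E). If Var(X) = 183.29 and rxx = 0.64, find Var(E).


var_true = rxx * var_obs = 0.64 * 183.29 = 117.3056
var_error = var_obs - var_true
var_error = 183.29 - 117.3056
var_error = 65.9844

65.9844


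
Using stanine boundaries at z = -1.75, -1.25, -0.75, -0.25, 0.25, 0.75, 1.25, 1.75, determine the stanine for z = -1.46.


Stanine boundaries: [-1.75, -1.25, -0.75, -0.25, 0.25, 0.75, 1.25, 1.75]
z = -1.46
Check each boundary:
  z >= -1.75 -> could be stanine 2
  z < -1.25
  z < -0.75
  z < -0.25
  z < 0.25
  z < 0.75
  z < 1.25
  z < 1.75
Highest qualifying boundary gives stanine = 2

2


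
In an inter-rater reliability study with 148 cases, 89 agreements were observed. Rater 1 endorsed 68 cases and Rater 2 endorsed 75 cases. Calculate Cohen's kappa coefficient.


P_o = 89/148 = 0.601351
P_e = (68*75 + 80*73) / 21904 = 0.499452
kappa = (P_o - P_e) / (1 - P_e)
kappa = (0.601351 - 0.499452) / (1 - 0.499452)
kappa = 0.2036

0.2036


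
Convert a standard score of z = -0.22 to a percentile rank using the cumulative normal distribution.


CDF(z) = 0.5 * (1 + erf(z/sqrt(2)))
erf(-0.1556) = -0.1741
CDF = 0.4129
Percentile rank = 0.4129 * 100 = 41.29

41.29


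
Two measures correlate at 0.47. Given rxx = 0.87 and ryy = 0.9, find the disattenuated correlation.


r_corrected = rxy / sqrt(rxx * ryy)
= 0.47 / sqrt(0.87 * 0.9)
= 0.47 / sqrt(0.783)
= 0.47 / 0.884873
r_corrected = 0.5311

0.5311


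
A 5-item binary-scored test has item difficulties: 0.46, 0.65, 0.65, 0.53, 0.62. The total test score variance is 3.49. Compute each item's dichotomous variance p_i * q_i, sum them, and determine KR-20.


For each item, compute p_i * q_i:
  Item 1: 0.46 * 0.54 = 0.2484
  Item 2: 0.65 * 0.35 = 0.2275
  Item 3: 0.65 * 0.35 = 0.2275
  Item 4: 0.53 * 0.47 = 0.2491
  Item 5: 0.62 * 0.38 = 0.2356
Sum(p_i * q_i) = 0.2484 + 0.2275 + 0.2275 + 0.2491 + 0.2356 = 1.1881
KR-20 = (k/(k-1)) * (1 - Sum(p_i*q_i) / Var_total)
= (5/4) * (1 - 1.1881/3.49)
= 1.25 * 0.6596
KR-20 = 0.8245

0.8245


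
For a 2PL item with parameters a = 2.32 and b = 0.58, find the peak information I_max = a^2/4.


For 2PL, max info at theta = b = 0.58
I_max = a^2 / 4 = 2.32^2 / 4
= 5.3824 / 4
I_max = 1.3456

1.3456


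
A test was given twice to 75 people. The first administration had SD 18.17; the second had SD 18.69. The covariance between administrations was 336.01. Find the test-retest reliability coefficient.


r = cov(X,Y) / (SD_X * SD_Y)
r = 336.01 / (18.17 * 18.69)
r = 336.01 / 339.5973
r = 0.9894

0.9894


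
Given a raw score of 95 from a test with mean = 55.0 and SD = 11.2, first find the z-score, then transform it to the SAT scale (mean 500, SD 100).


z = (X - mean) / SD = (95 - 55.0) / 11.2
z = 40.0 / 11.2
z = 3.5714
SAT-scale = SAT = 500 + 100z
Carry z at full precision (z = 40.0 / 11.2) into the conversion:
SAT-scale = 500 + 100 * (40.0 / 11.2) = 500 + 4000 / 11.2
SAT-scale = 500 + 357.1429
SAT-scale = 857.1429

857.1429


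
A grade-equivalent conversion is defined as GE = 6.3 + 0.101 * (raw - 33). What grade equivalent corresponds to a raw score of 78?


raw - median = 78 - 33 = 45
slope * diff = 0.101 * 45 = 4.545
GE = 6.3 + 4.545
GE = 10.845

10.845


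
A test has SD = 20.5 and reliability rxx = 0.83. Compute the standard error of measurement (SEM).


SEM = SD * sqrt(1 - rxx)
SEM = 20.5 * sqrt(1 - 0.83)
SEM = 20.5 * sqrt(0.17) = 20.5 * 0.412311
SEM = 8.4524

8.4524


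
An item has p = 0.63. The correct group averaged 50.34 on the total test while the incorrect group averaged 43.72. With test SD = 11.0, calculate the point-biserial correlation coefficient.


q = 1 - p = 0.37
rpb = ((M1 - M0) / SD) * sqrt(p * q)
rpb = ((50.34 - 43.72) / 11.0) * sqrt(0.63 * 0.37)
rpb = 0.2906

0.2906


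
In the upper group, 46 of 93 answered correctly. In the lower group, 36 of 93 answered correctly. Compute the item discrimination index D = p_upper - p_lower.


p_upper = 46/93 = 0.4946
p_lower = 36/93 = 0.3871
D = 0.4946 - 0.3871 = 0.1075

0.1075


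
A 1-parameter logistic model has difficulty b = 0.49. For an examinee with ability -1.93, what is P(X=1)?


theta - b = -1.93 - 0.49 = -2.42
exp(-(theta - b)) = exp(2.42) = 11.2459
P = 1 / (1 + 11.2459)
P = 0.0817

0.0817


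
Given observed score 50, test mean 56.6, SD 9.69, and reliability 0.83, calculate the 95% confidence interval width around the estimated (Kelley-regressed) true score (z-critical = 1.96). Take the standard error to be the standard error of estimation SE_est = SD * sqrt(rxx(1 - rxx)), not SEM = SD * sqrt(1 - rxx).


True score estimate = 0.83*50 + 0.17*56.6 = 51.122
SE_est = SD * sqrt(rxx * (1 - rxx)) = 9.69 * sqrt(0.83 * 0.17) = 9.69 * sqrt(0.1411) = 3.639882
CI = T_est +/- z * SE_est, so width = 2 * z * SE_est = 2 * 1.96 * 3.639882
Width = 14.2683

14.2683


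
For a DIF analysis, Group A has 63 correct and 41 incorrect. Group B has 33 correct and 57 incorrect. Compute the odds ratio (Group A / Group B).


Odds_A = 63/41 = 1.5366
Odds_B = 33/57 = 0.5789
OR = Odds_A / Odds_B = 1.5366 / 0.5789
Exactly, OR = (63 * 57) / (41 * 33) = 3591 / 1353
OR = 2.6541

2.6541


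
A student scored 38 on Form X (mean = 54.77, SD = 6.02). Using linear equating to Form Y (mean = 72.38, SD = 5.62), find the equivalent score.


slope = SD_Y / SD_X = 5.62 / 6.02 ~ 0.9336
intercept = mean_Y - slope * mean_X = 72.38 - (5.62 / 6.02) * 54.77 ~ 21.2492
Y = slope * X + intercept. To avoid rounding drift from the rounded slope/intercept, evaluate the equivalent form Y = mean_Y + SD_Y * (X - mean_X) / SD_X at full precision:
Y = 72.38 + 5.62 * (38 - 54.77) / 6.02
Y = 72.38 - 5.62 * 16.77 / 6.02
Y = 72.38 - 94.2474 / 6.02
Y = 72.38 - 15.6557
Y = 56.7243

56.7243


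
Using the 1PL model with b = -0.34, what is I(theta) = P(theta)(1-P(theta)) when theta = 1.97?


P = 1/(1+exp(-(1.97--0.34))) = 0.9097
I = P*(1-P) = 0.9097 * 0.0903
I = 0.0821

0.0821


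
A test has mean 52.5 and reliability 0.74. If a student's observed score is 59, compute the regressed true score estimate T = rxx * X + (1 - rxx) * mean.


T_est = rxx * X + (1 - rxx) * mean
T_est = 0.74 * 59 + 0.26 * 52.5
T_est = 43.66 + 13.65
T_est = 57.31

57.31


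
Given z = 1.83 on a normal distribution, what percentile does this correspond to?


CDF(z) = 0.5 * (1 + erf(z/sqrt(2)))
erf(1.294) = 0.9328
CDF = 0.9664
Percentile rank = 0.9664 * 100 = 96.64

96.64


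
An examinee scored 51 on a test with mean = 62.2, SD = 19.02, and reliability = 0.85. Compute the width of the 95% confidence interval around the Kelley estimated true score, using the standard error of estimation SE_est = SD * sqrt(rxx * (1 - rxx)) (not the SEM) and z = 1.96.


True score estimate = 0.85*51 + 0.15*62.2 = 52.68
SE_est = SD * sqrt(rxx * (1 - rxx)) = 19.02 * sqrt(0.85 * 0.15) = 19.02 * sqrt(0.1275) = 6.791498
CI = T_est +/- z * SE_est, so width = 2 * z * SE_est = 2 * 1.96 * 6.791498
Width = 26.6227

26.6227


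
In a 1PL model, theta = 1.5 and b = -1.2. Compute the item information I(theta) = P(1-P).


P = 1/(1+exp(-(1.5--1.2))) = 0.937
I = P*(1-P) = 0.937 * 0.063
I = 0.059

0.059


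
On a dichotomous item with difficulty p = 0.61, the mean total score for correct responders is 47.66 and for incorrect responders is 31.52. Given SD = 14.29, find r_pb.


q = 1 - p = 0.39
rpb = ((M1 - M0) / SD) * sqrt(p * q)
rpb = ((47.66 - 31.52) / 14.29) * sqrt(0.61 * 0.39)
rpb = 0.5509

0.5509


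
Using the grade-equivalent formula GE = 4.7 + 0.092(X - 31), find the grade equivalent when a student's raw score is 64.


raw - median = 64 - 31 = 33
slope * diff = 0.092 * 33 = 3.036
GE = 4.7 + 3.036
GE = 7.736

7.736


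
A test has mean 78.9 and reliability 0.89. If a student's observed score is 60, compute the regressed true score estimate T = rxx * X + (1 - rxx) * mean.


T_est = rxx * X + (1 - rxx) * mean
T_est = 0.89 * 60 + 0.11 * 78.9
T_est = 53.4 + 8.679
T_est = 62.079

62.079


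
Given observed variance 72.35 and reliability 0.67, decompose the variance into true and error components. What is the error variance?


var_true = rxx * var_obs = 0.67 * 72.35 = 48.4745
var_error = var_obs - var_true
var_error = 72.35 - 48.4745
var_error = 23.8755

23.8755


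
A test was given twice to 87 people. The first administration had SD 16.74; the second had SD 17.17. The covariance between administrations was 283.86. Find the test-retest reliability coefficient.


r = cov(X,Y) / (SD_X * SD_Y)
r = 283.86 / (16.74 * 17.17)
r = 283.86 / 287.4258
r = 0.9876

0.9876


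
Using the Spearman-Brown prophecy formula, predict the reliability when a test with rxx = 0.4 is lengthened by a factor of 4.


r_new = (n * rxx) / (1 + (n-1) * rxx)
r_new = (4 * 0.4) / (1 + 3 * 0.4)
r_new = 1.6 / 2.2
r_new = 0.7273

0.7273


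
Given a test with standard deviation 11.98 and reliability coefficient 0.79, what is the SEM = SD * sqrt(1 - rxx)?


SEM = SD * sqrt(1 - rxx)
SEM = 11.98 * sqrt(1 - 0.79)
SEM = 11.98 * sqrt(0.21) = 11.98 * 0.458258
SEM = 5.4899

5.4899


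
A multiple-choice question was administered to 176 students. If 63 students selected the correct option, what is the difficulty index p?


Item difficulty p = number correct / total examinees
p = 63 / 176
p = 0.358

0.358


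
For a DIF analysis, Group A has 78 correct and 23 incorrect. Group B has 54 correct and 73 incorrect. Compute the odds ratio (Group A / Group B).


Odds_A = 78/23 = 3.3913
Odds_B = 54/73 = 0.7397
OR = Odds_A / Odds_B = 3.3913 / 0.7397
Exactly, OR = (78 * 73) / (23 * 54) = 5694 / 1242
OR = 4.5845

4.5845


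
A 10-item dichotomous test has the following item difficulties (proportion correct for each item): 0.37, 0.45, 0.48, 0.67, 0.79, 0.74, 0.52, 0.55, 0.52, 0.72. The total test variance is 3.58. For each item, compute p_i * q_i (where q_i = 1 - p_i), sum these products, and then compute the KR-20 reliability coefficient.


For each item, compute p_i * q_i:
  Item 1: 0.37 * 0.63 = 0.2331
  Item 2: 0.45 * 0.55 = 0.2475
  Item 3: 0.48 * 0.52 = 0.2496
  Item 4: 0.67 * 0.33 = 0.2211
  Item 5: 0.79 * 0.21 = 0.1659
  Item 6: 0.74 * 0.26 = 0.1924
  Item 7: 0.52 * 0.48 = 0.2496
  Item 8: 0.55 * 0.45 = 0.2475
  Item 9: 0.52 * 0.48 = 0.2496
  Item 10: 0.72 * 0.28 = 0.2016
Sum(p_i * q_i) = 0.2331 + 0.2475 + 0.2496 + 0.2211 + 0.1659 + 0.1924 + 0.2496 + 0.2475 + 0.2496 + 0.2016 = 2.2579
KR-20 = (k/(k-1)) * (1 - Sum(p_i*q_i) / Var_total)
= (10/9) * (1 - 2.2579/3.58)
= 1.1111 * 0.3693
KR-20 = 0.4103

0.4103


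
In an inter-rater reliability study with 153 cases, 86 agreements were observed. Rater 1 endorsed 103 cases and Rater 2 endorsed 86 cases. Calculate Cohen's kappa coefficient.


P_o = 86/153 = 0.562092
P_e = (103*86 + 50*67) / 23409 = 0.521509
kappa = (P_o - P_e) / (1 - P_e)
kappa = (0.562092 - 0.521509) / (1 - 0.521509)
kappa = 0.0848

0.0848


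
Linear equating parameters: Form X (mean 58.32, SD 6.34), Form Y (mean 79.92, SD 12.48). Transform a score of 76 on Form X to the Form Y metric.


slope = SD_Y / SD_X = 12.48 / 6.34 ~ 1.9685
intercept = mean_Y - slope * mean_X = 79.92 - (12.48 / 6.34) * 58.32 ~ -34.8803
Y = slope * X + intercept. To avoid rounding drift from the rounded slope/intercept, evaluate the equivalent form Y = mean_Y + SD_Y * (X - mean_X) / SD_X at full precision:
Y = 79.92 + 12.48 * (76 - 58.32) / 6.34
Y = 79.92 + 12.48 * 17.68 / 6.34
Y = 79.92 + 220.6464 / 6.34
Y = 79.92 + 34.8023
Y = 114.7223

114.7223


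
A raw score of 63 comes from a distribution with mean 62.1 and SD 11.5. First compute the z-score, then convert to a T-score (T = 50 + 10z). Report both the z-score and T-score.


z = (X - mean) / SD = (63 - 62.1) / 11.5
z = 0.9 / 11.5
z = 0.0783
T-score = T = 50 + 10z
Carry z at full precision (z = 0.9 / 11.5) into the conversion:
T-score = 50 + 10 * (0.9 / 11.5) = 50 + 9 / 11.5
T-score = 50 + 0.7826
T-score = 50.7826

50.7826


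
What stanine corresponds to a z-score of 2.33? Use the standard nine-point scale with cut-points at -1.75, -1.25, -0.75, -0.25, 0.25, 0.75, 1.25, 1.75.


Stanine boundaries: [-1.75, -1.25, -0.75, -0.25, 0.25, 0.75, 1.25, 1.75]
z = 2.33
Check each boundary:
  z >= -1.75 -> could be stanine 2
  z >= -1.25 -> could be stanine 3
  z >= -0.75 -> could be stanine 4
  z >= -0.25 -> could be stanine 5
  z >= 0.25 -> could be stanine 6
  z >= 0.75 -> could be stanine 7
  z >= 1.25 -> could be stanine 8
  z >= 1.75 -> could be stanine 9
Highest qualifying boundary gives stanine = 9

9


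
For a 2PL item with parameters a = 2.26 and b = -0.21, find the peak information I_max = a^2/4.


For 2PL, max info at theta = b = -0.21
I_max = a^2 / 4 = 2.26^2 / 4
= 5.1076 / 4
I_max = 1.2769

1.2769


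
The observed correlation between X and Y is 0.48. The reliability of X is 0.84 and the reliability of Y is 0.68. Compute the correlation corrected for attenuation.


r_corrected = rxy / sqrt(rxx * ryy)
= 0.48 / sqrt(0.84 * 0.68)
= 0.48 / sqrt(0.5712)
= 0.48 / 0.755778
r_corrected = 0.6351

0.6351
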